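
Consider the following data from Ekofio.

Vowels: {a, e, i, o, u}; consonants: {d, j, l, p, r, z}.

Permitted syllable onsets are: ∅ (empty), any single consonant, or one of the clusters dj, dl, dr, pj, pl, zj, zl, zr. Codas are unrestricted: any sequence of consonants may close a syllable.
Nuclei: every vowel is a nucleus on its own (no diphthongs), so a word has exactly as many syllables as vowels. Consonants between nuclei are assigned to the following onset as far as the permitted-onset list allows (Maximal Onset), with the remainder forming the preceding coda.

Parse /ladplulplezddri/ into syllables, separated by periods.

The vowels are a, u, e, i — 4 nuclei, so 4 syllables.
σ1/σ2 boundary: /dpl/ — longest licit onset from the right is /pl/, leaving /d/ as coda.
σ2/σ3 boundary: /lpl/ splits as /l/ + /pl/ (/pl/ is the longest suffix that is a licit onset).
σ3/σ4 boundary: /zddr/ splits as /zd/ + /dr/ (/dr/ is the longest suffix that is a licit onset).

lad.plul.plezd.dri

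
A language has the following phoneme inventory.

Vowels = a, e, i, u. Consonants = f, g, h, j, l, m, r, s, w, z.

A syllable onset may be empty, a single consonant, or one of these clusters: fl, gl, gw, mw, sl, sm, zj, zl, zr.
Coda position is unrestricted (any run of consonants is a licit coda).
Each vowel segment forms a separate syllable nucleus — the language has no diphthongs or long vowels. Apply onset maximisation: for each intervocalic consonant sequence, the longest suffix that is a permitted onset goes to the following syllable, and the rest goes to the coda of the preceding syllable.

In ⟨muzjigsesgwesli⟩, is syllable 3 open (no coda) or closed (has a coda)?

The vowels are u, i, e, e, i — 5 nuclei, so 5 syllables.
V1 /u/ – V2 /i/: /zj/ is a licit onset in full, so it all attaches to the next syllable.
V2 /i/ – V3 /e/: /gs/; trying suffixes from longest down, /s/ is the first permitted one, so coda /g/ | onset /s/.
V3 /e/ – V4 /e/: cluster /sgw/ — the longest permitted-onset suffix is /gw/; onset = /gw/, preceding coda = /s/.
V4 /e/ – V5 /i/: cluster /sl/ — /sl/ is itself a permitted onset, so the whole cluster goes right; preceding coda = ∅.
Result: mu.zjig.ses.gwe.sli.
Syllable 3 is /ses/ with coda /s/, so it is closed.

closed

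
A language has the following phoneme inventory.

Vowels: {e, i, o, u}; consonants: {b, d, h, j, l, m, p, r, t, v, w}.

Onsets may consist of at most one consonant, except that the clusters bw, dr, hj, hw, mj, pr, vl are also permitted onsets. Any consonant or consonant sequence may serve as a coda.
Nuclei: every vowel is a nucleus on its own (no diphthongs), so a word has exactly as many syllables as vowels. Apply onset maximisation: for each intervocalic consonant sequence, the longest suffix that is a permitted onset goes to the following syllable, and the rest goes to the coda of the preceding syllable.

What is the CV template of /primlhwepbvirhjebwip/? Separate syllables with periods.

CCVCC.CCVCC.CVC.CCV.CCVC

The vowels are i, e, i, e, i — 5 nuclei, so 5 syllables.
V1 /i/ – V2 /e/: /mlhw/; trying suffixes from longest down, /hw/ is the first permitted one, so coda /ml/ | onset /hw/.
V2 /e/ – V3 /i/: /pbv/; trying suffixes from longest down, /v/ is the first permitted one, so coda /pb/ | onset /v/.
V3 /i/ – V4 /e/: /rhj/ splits as /r/ + /hj/ (/hj/ is the longest suffix that is a licit onset).
V4 /e/ – V5 /i/: /bw/ — entire cluster is a permitted onset → onset /bw/, coda ∅.
So the parse is priml.hwepb.vir.hje.bwip.
Mapping each syllable to C/V: /priml/ → CCVCC, /hwepb/ → CCVCC, /vir/ → CVC, /hje/ → CCV, /bwip/ → CCVC.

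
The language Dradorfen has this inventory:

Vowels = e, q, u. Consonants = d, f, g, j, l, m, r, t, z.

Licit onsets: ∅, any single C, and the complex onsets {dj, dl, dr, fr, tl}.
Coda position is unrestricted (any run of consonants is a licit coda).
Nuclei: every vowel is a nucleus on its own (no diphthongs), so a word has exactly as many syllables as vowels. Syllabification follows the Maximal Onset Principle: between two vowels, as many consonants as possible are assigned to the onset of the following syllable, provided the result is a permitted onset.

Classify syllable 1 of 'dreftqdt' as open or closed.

The vowels are e, q — 2 nuclei, so 2 syllables.
Between /e/ (V1) and /q/ (V2): /ft/; trying suffixes from longest down, /t/ is the first permitted one, so coda /f/ | onset /t/.
Putting it together: dref.tqdt.
Syllable 1 is /dref/ with coda /f/, so it is closed.

closed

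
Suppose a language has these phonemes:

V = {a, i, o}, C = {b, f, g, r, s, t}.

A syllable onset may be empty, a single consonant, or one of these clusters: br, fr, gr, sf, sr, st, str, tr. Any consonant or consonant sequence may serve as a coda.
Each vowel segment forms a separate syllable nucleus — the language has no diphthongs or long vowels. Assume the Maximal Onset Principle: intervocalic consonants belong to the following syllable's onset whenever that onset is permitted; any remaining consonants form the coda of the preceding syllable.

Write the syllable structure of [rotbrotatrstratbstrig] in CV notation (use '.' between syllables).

The vowels are o, o, a, a, i — 5 nuclei, so 5 syllables.
V1 /o/ – V2 /o/: /tbr/; trying suffixes from longest down, /br/ is the first permitted one, so coda /t/ | onset /br/.
V2 /o/ – V3 /a/: just /t/ — single C goes to the following onset.
V3 /a/ – V4 /a/: /trstr/; trying suffixes from longest down, /str/ is the first permitted one, so coda /tr/ | onset /str/.
V4 /a/ – V5 /i/: /tbstr/ splits as /tb/ + /str/ (/str/ is the longest suffix that is a licit onset).
So the parse is rot.bro.tatr.stratb.strig.
Mapping each syllable to C/V: /rot/ → CVC, /bro/ → CCV, /tatr/ → CVCC, /stratb/ → CCCVCC, /strig/ → CCCVC.

CVC.CCV.CVCC.CCCVCC.CCCVC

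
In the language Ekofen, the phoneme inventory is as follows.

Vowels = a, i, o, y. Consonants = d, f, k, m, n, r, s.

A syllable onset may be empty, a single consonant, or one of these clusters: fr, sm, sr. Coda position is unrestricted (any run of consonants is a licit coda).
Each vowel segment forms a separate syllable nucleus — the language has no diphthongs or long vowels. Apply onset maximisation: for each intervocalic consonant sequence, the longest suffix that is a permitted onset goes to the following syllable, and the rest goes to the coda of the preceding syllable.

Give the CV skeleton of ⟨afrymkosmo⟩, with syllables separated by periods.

V.CCVC.CV.CCV

The vowels are a, y, o, o — 4 nuclei, so 4 syllables.
σ1/σ2 boundary: /fr/ is a licit onset in full, so it all attaches to the next syllable.
σ2/σ3 boundary: /mk/ — longest licit onset from the right is /k/, leaving /m/ as coda.
σ3/σ4 boundary: /sm/ is a licit onset in full, so it all attaches to the next syllable.
So the parse is a.frym.ko.smo.
Mapping each syllable to C/V: /a/ → V, /frym/ → CCVC, /ko/ → CV, /smo/ → CCV.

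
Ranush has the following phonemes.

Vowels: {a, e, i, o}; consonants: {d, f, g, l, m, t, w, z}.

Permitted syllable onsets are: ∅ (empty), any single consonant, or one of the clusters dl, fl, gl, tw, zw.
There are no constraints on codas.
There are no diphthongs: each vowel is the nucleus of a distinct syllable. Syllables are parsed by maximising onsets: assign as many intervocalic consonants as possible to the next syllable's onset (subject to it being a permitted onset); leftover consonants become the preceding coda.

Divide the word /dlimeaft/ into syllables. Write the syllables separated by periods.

dli.me.aft

Vowels present: i, e, a; each is a nucleus, giving 3 syllables.
/i…e/ gap (V1→V2): just /m/ — single C goes to the following onset.
/e…a/ gap (V2→V3): hiatus — the boundary sits between the two vowels.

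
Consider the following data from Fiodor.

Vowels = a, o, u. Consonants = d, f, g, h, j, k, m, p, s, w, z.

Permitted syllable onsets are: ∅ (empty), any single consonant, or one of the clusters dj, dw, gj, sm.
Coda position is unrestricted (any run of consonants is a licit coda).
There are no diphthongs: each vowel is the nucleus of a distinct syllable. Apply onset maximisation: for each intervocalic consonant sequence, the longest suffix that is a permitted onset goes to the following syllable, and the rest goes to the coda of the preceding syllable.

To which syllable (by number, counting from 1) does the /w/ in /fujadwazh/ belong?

Vowels present: u, a, a; each is a nucleus, giving 3 syllables.
σ1/σ2 boundary: just /j/ — single C goes to the following onset.
σ2/σ3 boundary: /dw/ is a licit onset in full, so it all attaches to the next syllable.
Result: fu.ja.dwazh.
The /w/ is in the onset of syllable 3 (/dwazh/).

3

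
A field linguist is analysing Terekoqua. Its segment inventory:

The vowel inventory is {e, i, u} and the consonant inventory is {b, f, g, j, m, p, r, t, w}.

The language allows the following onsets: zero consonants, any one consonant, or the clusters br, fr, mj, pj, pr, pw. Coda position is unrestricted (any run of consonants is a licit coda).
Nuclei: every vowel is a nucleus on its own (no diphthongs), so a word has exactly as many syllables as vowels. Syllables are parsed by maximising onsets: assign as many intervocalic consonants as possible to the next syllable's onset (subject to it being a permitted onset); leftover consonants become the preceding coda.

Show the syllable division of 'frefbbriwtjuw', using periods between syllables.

frefb.briwt.juw

The vowels are e, i, u — 3 nuclei, so 3 syllables.
Between /e/ (V1) and /i/ (V2): cluster /fbbr/ — the longest permitted-onset suffix is /br/; onset = /br/, preceding coda = /fb/.
Between /i/ (V2) and /u/ (V3): /wtj/; trying suffixes from longest down, /j/ is the first permitted one, so coda /wt/ | onset /j/.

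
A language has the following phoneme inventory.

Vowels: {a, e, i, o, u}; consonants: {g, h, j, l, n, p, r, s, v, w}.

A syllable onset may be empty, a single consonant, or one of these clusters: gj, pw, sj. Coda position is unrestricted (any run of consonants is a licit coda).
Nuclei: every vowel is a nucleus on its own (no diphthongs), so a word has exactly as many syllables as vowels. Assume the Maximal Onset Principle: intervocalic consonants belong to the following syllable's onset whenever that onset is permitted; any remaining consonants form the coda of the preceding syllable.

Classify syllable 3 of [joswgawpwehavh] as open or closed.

open

Nuclei (vowels): o, a, e, a → 4 syllables.
σ1/σ2 boundary: /swg/ — longest licit onset from the right is /g/, leaving /sw/ as coda.
σ2/σ3 boundary: cluster /wpw/ — the longest permitted-onset suffix is /pw/; onset = /pw/, preceding coda = /w/.
σ3/σ4 boundary: /h/ → onset of the next syllable (single consonants are always licit onsets).
Result: josw.gaw.pwe.havh.
Syllable 3 is /pwe/; it ends in its nucleus with no coda, so it is open.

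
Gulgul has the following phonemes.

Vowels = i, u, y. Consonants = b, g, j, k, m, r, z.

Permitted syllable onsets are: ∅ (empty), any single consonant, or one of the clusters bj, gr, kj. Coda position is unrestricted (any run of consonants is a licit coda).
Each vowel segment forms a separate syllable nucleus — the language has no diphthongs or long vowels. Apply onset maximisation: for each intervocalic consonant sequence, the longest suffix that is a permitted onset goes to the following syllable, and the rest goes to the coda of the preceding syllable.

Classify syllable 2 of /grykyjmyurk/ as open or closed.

closed

Vowels present: y, y, y, u; each is a nucleus, giving 4 syllables.
σ1/σ2 boundary: /k/ → onset of the next syllable (single consonants are always licit onsets).
σ2/σ3 boundary: /jm/ splits as /j/ + /m/ (/m/ is the longest suffix that is a licit onset).
σ3/σ4 boundary: hiatus — the boundary sits between the two vowels.
Syllabification: gry.kyj.my.urk.
Syllable 2 is /kyj/ with coda /j/, so it is closed.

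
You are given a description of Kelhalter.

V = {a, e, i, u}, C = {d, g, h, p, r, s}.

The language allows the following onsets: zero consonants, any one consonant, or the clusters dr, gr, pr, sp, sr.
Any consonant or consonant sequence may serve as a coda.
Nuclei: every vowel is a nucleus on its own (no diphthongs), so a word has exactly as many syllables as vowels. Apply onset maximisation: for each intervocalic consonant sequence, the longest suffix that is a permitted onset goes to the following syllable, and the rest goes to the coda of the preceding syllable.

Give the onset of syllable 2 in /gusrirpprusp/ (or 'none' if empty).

Vowels present: u, i, u; each is a nucleus, giving 3 syllables.
σ1/σ2 boundary: /sr/ — entire cluster is a permitted onset → onset /sr/, coda ∅.
σ2/σ3 boundary: cluster /rppr/ — the longest permitted-onset suffix is /pr/; onset = /pr/, preceding coda = /rp/.
Result: gu.srirp.prusp.
Syllable 2 is /srirp/: onset /sr/, nucleus /i/, coda /rp/.

sr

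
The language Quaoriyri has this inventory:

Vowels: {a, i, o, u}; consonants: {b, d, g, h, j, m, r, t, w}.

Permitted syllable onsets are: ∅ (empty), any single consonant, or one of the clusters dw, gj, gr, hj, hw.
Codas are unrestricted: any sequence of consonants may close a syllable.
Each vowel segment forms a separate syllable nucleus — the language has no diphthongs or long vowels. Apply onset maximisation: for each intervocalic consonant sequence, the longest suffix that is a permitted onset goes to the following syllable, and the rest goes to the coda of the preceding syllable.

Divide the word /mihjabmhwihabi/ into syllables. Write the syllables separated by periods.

mi.hjabm.hwi.ha.bi

The vowels are i, a, i, a, i — 5 nuclei, so 5 syllables.
V1 /i/ – V2 /a/: /hj/ — entire cluster is a permitted onset → onset /hj/, coda ∅.
V2 /a/ – V3 /i/: /bmhw/ splits as /bm/ + /hw/ (/hw/ is the longest suffix that is a licit onset).
V3 /i/ – V4 /a/: /h/ → onset of the next syllable (single consonants are always licit onsets).
V4 /a/ – V5 /i/: just /b/ — single C goes to the following onset.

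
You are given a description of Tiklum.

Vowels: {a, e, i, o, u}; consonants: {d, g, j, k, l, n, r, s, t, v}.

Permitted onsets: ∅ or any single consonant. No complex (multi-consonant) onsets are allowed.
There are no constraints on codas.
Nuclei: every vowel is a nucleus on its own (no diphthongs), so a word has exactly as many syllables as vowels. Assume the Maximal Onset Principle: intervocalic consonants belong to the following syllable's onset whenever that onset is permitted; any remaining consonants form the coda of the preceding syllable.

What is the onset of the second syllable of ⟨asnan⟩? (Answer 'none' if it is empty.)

Nuclei (vowels): a, a → 2 syllables.
σ1/σ2 boundary: /sn/ splits as /s/ + /n/ (/n/ is the longest suffix that is a licit onset).
Syllabification: as.nan.
Syllable 2 is /nan/: onset /n/, nucleus /a/, coda /n/.

n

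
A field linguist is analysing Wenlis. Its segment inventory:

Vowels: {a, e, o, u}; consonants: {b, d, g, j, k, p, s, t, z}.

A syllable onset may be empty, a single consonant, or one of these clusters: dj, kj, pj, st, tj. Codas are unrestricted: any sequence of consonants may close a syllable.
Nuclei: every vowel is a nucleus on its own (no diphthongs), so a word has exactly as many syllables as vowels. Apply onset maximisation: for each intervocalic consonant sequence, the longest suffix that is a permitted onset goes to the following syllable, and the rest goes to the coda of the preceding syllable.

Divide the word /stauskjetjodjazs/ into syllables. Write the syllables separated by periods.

sta.us.kje.tjo.djazs

Nuclei (vowels): a, u, e, o, a → 5 syllables.
/a…u/ gap (V1→V2): no consonants, so the boundary falls immediately after /a/.
/u…e/ gap (V2→V3): /skj/ — longest licit onset from the right is /kj/, leaving /s/ as coda.
/e…o/ gap (V3→V4): cluster /tj/ — /tj/ is itself a permitted onset, so the whole cluster goes right; preceding coda = ∅.
/o…a/ gap (V4→V5): cluster /dj/ — /dj/ is itself a permitted onset, so the whole cluster goes right; preceding coda = ∅.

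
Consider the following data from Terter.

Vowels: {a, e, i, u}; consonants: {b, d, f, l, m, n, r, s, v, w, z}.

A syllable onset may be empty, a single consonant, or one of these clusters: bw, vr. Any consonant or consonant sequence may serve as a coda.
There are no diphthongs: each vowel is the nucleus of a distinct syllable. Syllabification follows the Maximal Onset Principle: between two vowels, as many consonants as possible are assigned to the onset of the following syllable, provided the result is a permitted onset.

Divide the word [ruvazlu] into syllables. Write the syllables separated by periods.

Vowels present: u, a, u; each is a nucleus, giving 3 syllables.
/u…a/ gap (V1→V2): /v/ → onset of the next syllable (single consonants are always licit onsets).
/a…u/ gap (V2→V3): /zl/ splits as /z/ + /l/ (/l/ is the longest suffix that is a licit onset).

ru.vaz.lu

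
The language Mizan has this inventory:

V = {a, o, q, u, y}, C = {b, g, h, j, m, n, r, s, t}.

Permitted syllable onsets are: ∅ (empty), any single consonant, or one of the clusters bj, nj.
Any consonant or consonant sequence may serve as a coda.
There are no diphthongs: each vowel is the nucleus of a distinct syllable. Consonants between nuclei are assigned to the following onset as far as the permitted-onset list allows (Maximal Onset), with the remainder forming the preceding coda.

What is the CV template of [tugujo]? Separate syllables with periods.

Vowels present: u, u, o; each is a nucleus, giving 3 syllables.
V1 /u/ – V2 /u/: /g/ is a single consonant, so it becomes the next onset.
V2 /u/ – V3 /o/: /j/ is a single consonant, so it becomes the next onset.
So the parse is tu.gu.jo.
Mapping each syllable to C/V: /tu/ → CV, /gu/ → CV, /jo/ → CV.

CV.CV.CV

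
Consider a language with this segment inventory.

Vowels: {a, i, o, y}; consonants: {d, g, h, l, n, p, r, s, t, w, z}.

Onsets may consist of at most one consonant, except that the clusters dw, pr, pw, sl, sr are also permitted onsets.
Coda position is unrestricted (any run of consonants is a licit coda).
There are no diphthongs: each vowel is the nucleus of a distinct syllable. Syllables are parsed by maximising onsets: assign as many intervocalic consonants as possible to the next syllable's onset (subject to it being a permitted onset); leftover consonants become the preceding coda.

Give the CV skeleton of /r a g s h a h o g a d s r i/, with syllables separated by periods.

CVCC.CV.CV.CVC.CCV

The vowels are a, a, o, a, i — 5 nuclei, so 5 syllables.
/a…a/ gap (V1→V2): cluster /gsh/ — the longest permitted-onset suffix is /h/; onset = /h/, preceding coda = /gs/.
/a…o/ gap (V2→V3): /h/ → onset of the next syllable (single consonants are always licit onsets).
/o…a/ gap (V3→V4): /g/ is a single consonant, so it becomes the next onset.
/a…i/ gap (V4→V5): /dsr/ splits as /d/ + /sr/ (/sr/ is the longest suffix that is a licit onset).
Putting it together: rags.ha.ho.gad.sri.
Mapping each syllable to C/V: /rags/ → CVCC, /ha/ → CV, /ho/ → CV, /gad/ → CVC, /sri/ → CCV.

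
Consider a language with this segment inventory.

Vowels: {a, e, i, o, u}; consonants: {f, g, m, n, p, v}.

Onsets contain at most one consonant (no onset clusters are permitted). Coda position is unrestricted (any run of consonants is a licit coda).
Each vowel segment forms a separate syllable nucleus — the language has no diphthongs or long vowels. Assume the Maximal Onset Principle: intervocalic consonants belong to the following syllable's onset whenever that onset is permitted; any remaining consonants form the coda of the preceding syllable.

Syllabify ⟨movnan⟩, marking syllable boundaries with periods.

Vowels present: o, a; each is a nucleus, giving 2 syllables.
/o…a/ gap (V1→V2): /vn/ — longest licit onset from the right is /n/, leaving /v/ as coda.

mov.nan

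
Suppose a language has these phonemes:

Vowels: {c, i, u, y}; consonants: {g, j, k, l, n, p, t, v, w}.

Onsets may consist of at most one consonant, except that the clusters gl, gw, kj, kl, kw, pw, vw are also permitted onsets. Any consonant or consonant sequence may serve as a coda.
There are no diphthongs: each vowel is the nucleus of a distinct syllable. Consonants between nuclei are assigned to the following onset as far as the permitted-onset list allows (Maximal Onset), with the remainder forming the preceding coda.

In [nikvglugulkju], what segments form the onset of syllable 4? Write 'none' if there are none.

Nuclei (vowels): i, u, u, u → 4 syllables.
Between /i/ (V1) and /u/ (V2): /kvgl/; trying suffixes from longest down, /gl/ is the first permitted one, so coda /kv/ | onset /gl/.
Between /u/ (V2) and /u/ (V3): just /g/ — single C goes to the following onset.
Between /u/ (V3) and /u/ (V4): cluster /lkj/ — the longest permitted-onset suffix is /kj/; onset = /kj/, preceding coda = /l/.
Putting it together: nikv.glu.gul.kju.
Syllable 4 is /kju/: onset /kj/, nucleus /u/, coda ∅.

kj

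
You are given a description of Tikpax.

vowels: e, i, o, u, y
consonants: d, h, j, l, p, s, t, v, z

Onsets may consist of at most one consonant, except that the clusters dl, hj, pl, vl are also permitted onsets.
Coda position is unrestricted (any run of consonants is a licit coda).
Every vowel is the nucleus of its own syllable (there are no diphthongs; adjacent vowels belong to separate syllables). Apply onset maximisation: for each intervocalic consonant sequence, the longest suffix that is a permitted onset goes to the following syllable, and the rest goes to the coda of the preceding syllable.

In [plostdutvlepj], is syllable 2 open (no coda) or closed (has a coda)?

Vowels present: o, u, e; each is a nucleus, giving 3 syllables.
Between /o/ (V1) and /u/ (V2): /std/ — longest licit onset from the right is /d/, leaving /st/ as coda.
Between /u/ (V2) and /e/ (V3): /tvl/ splits as /t/ + /vl/ (/vl/ is the longest suffix that is a licit onset).
Result: plost.dut.vlepj.
Syllable 2 is /dut/ with coda /t/, so it is closed.

closed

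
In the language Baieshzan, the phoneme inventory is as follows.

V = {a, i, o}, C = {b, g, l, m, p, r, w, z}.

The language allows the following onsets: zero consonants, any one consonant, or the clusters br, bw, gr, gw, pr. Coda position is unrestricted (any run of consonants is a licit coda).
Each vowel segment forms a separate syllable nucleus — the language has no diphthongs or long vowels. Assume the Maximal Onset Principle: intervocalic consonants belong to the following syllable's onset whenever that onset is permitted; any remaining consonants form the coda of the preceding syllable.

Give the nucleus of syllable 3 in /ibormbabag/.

a

Nuclei (vowels): i, o, a, a → 4 syllables.
The third nucleus (vowel 3 from the left) is /a/.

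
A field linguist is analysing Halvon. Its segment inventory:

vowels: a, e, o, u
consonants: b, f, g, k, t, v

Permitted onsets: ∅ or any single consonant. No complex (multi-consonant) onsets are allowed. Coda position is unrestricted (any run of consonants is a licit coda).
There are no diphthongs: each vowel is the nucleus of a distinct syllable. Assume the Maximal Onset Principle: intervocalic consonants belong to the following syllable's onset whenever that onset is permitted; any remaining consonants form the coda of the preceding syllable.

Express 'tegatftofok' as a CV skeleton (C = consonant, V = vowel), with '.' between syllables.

CV.CVCC.CV.CVC

The vowels are e, a, o, o — 4 nuclei, so 4 syllables.
σ1/σ2 boundary: /g/ → onset of the next syllable (single consonants are always licit onsets).
σ2/σ3 boundary: /tft/ — longest licit onset from the right is /t/, leaving /tf/ as coda.
σ3/σ4 boundary: /f/ → onset of the next syllable (single consonants are always licit onsets).
So the parse is te.gatf.to.fok.
Mapping each syllable to C/V: /te/ → CV, /gatf/ → CVCC, /to/ → CV, /fok/ → CVC.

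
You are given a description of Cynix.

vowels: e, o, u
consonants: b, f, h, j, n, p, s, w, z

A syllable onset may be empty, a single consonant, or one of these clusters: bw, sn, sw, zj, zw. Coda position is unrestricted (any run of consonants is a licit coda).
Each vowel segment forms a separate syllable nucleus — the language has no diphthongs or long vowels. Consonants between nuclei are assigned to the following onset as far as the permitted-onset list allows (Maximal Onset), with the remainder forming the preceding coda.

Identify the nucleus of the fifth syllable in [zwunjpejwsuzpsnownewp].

e

Nuclei (vowels): u, e, u, o, e → 5 syllables.
The fifth nucleus (vowel 5 from the left) is /e/.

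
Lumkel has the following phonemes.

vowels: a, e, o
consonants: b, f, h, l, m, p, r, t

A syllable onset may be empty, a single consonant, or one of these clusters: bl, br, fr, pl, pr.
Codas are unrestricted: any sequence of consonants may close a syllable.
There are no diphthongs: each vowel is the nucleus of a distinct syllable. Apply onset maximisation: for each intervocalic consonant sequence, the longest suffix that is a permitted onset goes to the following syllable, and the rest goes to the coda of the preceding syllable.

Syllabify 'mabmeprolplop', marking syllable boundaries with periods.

Vowels present: a, e, o, o; each is a nucleus, giving 4 syllables.
/a…e/ gap (V1→V2): /bm/ — longest licit onset from the right is /m/, leaving /b/ as coda.
/e…o/ gap (V2→V3): cluster /pr/ — /pr/ is itself a permitted onset, so the whole cluster goes right; preceding coda = ∅.
/o…o/ gap (V3→V4): cluster /lpl/ — the longest permitted-onset suffix is /pl/; onset = /pl/, preceding coda = /l/.

mab.me.prol.plop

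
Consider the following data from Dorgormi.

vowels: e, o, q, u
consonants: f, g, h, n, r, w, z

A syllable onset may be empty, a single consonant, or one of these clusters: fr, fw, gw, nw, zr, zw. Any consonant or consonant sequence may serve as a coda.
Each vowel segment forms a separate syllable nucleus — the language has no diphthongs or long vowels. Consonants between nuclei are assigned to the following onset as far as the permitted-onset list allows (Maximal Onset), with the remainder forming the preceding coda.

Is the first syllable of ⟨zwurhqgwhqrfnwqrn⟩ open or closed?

closed

The vowels are u, q, q, q — 4 nuclei, so 4 syllables.
Between /u/ (V1) and /q/ (V2): /rh/ — longest licit onset from the right is /h/, leaving /r/ as coda.
Between /q/ (V2) and /q/ (V3): cluster /gwh/ — the longest permitted-onset suffix is /h/; onset = /h/, preceding coda = /gw/.
Between /q/ (V3) and /q/ (V4): cluster /rfnw/ — the longest permitted-onset suffix is /nw/; onset = /nw/, preceding coda = /rf/.
Result: zwur.hqgw.hqrf.nwqrn.
Syllable 1 is /zwur/ with coda /r/, so it is closed.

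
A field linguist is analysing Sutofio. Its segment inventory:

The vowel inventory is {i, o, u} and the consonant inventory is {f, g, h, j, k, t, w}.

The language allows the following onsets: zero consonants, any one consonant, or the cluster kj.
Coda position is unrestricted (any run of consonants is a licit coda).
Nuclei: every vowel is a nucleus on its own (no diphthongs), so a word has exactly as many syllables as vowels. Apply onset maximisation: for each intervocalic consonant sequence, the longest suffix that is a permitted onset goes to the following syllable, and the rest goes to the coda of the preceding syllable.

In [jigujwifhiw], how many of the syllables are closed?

Vowels present: i, u, i, i; each is a nucleus, giving 4 syllables.
Between /i/ (V1) and /u/ (V2): /g/ is a single consonant, so it becomes the next onset.
Between /u/ (V2) and /i/ (V3): /jw/; trying suffixes from longest down, /w/ is the first permitted one, so coda /j/ | onset /w/.
Between /i/ (V3) and /i/ (V4): /fh/; trying suffixes from longest down, /h/ is the first permitted one, so coda /f/ | onset /h/.
Putting it together: ji.guj.wif.hiw.
Classifying each syllable: /ji/ (open), /guj/ (closed), /wif/ (closed), /hiw/ (closed).
Closed syllables: 3.

3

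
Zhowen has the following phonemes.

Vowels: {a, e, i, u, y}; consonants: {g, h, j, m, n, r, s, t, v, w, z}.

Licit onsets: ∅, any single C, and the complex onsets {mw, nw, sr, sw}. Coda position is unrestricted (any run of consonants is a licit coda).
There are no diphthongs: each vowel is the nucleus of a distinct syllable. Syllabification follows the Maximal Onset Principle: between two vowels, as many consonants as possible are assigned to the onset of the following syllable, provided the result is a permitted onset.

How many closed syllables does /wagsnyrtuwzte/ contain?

3

The vowels are a, y, u, e — 4 nuclei, so 4 syllables.
Between /a/ (V1) and /y/ (V2): /gsn/ splits as /gs/ + /n/ (/n/ is the longest suffix that is a licit onset).
Between /y/ (V2) and /u/ (V3): /rt/; trying suffixes from longest down, /t/ is the first permitted one, so coda /r/ | onset /t/.
Between /u/ (V3) and /e/ (V4): /wzt/; trying suffixes from longest down, /t/ is the first permitted one, so coda /wz/ | onset /t/.
Putting it together: wags.nyr.tuwz.te.
Classifying each syllable: /wags/ (closed), /nyr/ (closed), /tuwz/ (closed), /te/ (open).
Closed syllables: 3.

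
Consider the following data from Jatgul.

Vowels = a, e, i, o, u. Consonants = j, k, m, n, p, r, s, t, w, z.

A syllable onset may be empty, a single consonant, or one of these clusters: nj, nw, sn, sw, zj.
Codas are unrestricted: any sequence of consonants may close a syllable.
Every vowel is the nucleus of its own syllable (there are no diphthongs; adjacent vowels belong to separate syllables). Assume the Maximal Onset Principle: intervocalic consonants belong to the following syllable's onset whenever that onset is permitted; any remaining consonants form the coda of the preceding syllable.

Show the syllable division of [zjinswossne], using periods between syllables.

The vowels are i, o, e — 3 nuclei, so 3 syllables.
/i…o/ gap (V1→V2): /nsw/ — longest licit onset from the right is /sw/, leaving /n/ as coda.
/o…e/ gap (V2→V3): /ssn/ splits as /s/ + /sn/ (/sn/ is the longest suffix that is a licit onset).

zjin.swos.sne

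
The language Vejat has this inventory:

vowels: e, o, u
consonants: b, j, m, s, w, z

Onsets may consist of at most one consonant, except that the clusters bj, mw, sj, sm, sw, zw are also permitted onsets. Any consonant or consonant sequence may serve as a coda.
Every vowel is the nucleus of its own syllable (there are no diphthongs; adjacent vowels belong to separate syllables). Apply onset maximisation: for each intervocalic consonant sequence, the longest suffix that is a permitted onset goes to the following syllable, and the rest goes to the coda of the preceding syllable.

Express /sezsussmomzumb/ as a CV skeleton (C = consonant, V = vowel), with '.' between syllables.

Nuclei (vowels): e, u, o, u → 4 syllables.
V1 /e/ – V2 /u/: /zs/ — longest licit onset from the right is /s/, leaving /z/ as coda.
V2 /u/ – V3 /o/: /ssm/ splits as /s/ + /sm/ (/sm/ is the longest suffix that is a licit onset).
V3 /o/ – V4 /u/: /mz/; trying suffixes from longest down, /z/ is the first permitted one, so coda /m/ | onset /z/.
So the parse is sez.sus.smom.zumb.
Mapping each syllable to C/V: /sez/ → CVC, /sus/ → CVC, /smom/ → CCVC, /zumb/ → CVCC.

CVC.CVC.CCVC.CVCC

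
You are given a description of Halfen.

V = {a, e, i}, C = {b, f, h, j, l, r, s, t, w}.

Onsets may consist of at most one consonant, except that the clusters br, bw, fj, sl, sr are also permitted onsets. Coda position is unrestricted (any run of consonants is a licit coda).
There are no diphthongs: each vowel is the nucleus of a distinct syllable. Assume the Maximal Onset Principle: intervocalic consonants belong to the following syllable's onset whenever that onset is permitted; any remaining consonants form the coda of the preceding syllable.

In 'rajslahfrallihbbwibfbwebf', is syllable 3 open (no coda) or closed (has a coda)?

Nuclei (vowels): a, a, a, i, i, e → 6 syllables.
Between /a/ (V1) and /a/ (V2): /jsl/ — longest licit onset from the right is /sl/, leaving /j/ as coda.
Between /a/ (V2) and /a/ (V3): /hfr/; trying suffixes from longest down, /r/ is the first permitted one, so coda /hf/ | onset /r/.
Between /a/ (V3) and /i/ (V4): /ll/ — longest licit onset from the right is /l/, leaving /l/ as coda.
Between /i/ (V4) and /i/ (V5): /hbbw/ — longest licit onset from the right is /bw/, leaving /hb/ as coda.
Between /i/ (V5) and /e/ (V6): /bfbw/ splits as /bf/ + /bw/ (/bw/ is the longest suffix that is a licit onset).
So the parse is raj.slahf.ral.lihb.bwibf.bwebf.
Syllable 3 is /ral/ with coda /l/, so it is closed.

closed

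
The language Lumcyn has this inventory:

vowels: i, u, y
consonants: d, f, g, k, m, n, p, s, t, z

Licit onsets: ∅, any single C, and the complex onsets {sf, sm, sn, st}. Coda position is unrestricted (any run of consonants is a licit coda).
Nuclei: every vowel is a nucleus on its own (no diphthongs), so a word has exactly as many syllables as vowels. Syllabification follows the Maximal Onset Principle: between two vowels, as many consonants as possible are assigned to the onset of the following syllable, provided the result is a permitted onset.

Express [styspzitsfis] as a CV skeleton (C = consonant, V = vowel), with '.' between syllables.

CCVCC.CVC.CCVC

Vowels present: y, i, i; each is a nucleus, giving 3 syllables.
σ1/σ2 boundary: /spz/; trying suffixes from longest down, /z/ is the first permitted one, so coda /sp/ | onset /z/.
σ2/σ3 boundary: /tsf/ — longest licit onset from the right is /sf/, leaving /t/ as coda.
Syllabification: stysp.zit.sfis.
Mapping each syllable to C/V: /stysp/ → CCVCC, /zit/ → CVC, /sfis/ → CCVC.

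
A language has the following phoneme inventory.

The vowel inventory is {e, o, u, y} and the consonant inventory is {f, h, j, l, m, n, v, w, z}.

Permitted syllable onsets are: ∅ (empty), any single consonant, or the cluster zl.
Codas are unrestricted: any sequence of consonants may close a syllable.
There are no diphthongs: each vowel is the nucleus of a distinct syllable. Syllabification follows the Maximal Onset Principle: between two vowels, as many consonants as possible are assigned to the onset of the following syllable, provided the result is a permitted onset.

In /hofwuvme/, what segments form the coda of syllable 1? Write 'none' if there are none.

f

Nuclei (vowels): o, u, e → 3 syllables.
/o…u/ gap (V1→V2): cluster /fw/ — the longest permitted-onset suffix is /w/; onset = /w/, preceding coda = /f/.
/u…e/ gap (V2→V3): /vm/; trying suffixes from longest down, /m/ is the first permitted one, so coda /v/ | onset /m/.
So the parse is hof.wuv.me.
Syllable 1 is /hof/: onset /h/, nucleus /o/, coda /f/.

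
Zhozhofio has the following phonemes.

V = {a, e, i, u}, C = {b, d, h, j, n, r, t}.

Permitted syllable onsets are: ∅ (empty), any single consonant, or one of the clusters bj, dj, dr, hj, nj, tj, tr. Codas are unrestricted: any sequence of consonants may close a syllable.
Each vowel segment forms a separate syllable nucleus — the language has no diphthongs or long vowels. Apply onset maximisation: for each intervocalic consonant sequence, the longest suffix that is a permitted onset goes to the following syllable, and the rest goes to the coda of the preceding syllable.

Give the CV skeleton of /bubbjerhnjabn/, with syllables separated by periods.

CVC.CCVCC.CCVCC

Nuclei (vowels): u, e, a → 3 syllables.
/u…e/ gap (V1→V2): /bbj/; trying suffixes from longest down, /bj/ is the first permitted one, so coda /b/ | onset /bj/.
/e…a/ gap (V2→V3): /rhnj/; trying suffixes from longest down, /nj/ is the first permitted one, so coda /rh/ | onset /nj/.
Putting it together: bub.bjerh.njabn.
Mapping each syllable to C/V: /bub/ → CVC, /bjerh/ → CCVCC, /njabn/ → CCVCC.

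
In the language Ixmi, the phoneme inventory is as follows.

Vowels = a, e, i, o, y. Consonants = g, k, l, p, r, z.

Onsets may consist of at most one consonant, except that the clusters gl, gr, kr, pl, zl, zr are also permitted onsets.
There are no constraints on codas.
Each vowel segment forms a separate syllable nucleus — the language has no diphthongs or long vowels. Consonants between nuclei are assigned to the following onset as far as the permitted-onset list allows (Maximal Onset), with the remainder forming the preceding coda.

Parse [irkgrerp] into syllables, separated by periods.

Nuclei (vowels): i, e → 2 syllables.
/i…e/ gap (V1→V2): /rkgr/; trying suffixes from longest down, /gr/ is the first permitted one, so coda /rk/ | onset /gr/.

irk.grerp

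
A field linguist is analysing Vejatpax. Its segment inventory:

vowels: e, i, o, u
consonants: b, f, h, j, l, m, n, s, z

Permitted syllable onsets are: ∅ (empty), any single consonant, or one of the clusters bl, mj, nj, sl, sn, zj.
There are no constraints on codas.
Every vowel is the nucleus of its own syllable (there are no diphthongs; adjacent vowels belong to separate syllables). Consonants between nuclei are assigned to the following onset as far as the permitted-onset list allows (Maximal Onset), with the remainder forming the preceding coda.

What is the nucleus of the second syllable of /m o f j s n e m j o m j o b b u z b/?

e

Vowels present: o, e, o, o, u; each is a nucleus, giving 5 syllables.
The second nucleus (vowel 2 from the left) is /e/.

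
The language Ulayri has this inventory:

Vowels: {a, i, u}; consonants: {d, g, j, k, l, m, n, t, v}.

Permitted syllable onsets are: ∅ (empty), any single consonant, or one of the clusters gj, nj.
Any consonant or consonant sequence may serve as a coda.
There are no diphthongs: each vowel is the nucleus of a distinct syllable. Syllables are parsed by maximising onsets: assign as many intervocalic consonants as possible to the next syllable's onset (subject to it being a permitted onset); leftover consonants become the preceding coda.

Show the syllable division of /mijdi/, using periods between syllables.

mij.di

Vowels present: i, i; each is a nucleus, giving 2 syllables.
/i…i/ gap (V1→V2): /jd/ — longest licit onset from the right is /d/, leaving /j/ as coda.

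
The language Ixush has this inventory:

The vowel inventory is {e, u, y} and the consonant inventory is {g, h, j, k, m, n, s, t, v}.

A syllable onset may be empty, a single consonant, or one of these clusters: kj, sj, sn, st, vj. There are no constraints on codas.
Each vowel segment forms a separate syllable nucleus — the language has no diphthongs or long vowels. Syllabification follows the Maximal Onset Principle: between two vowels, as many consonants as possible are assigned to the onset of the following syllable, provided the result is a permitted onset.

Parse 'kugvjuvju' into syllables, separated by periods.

kug.vju.vju

Nuclei (vowels): u, u, u → 3 syllables.
σ1/σ2 boundary: /gvj/; trying suffixes from longest down, /vj/ is the first permitted one, so coda /g/ | onset /vj/.
σ2/σ3 boundary: /vj/ — entire cluster is a permitted onset → onset /vj/, coda ∅.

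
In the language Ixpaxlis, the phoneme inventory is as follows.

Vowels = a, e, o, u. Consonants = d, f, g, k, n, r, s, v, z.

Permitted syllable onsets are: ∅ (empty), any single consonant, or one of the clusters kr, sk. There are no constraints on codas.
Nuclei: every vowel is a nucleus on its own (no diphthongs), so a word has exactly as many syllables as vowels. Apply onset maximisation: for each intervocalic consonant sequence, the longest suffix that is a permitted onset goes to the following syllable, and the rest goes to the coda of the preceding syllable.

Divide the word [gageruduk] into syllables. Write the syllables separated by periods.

The vowels are a, e, u, u — 4 nuclei, so 4 syllables.
Between /a/ (V1) and /e/ (V2): /g/ is a single consonant, so it becomes the next onset.
Between /e/ (V2) and /u/ (V3): just /r/ — single C goes to the following onset.
Between /u/ (V3) and /u/ (V4): /d/ → onset of the next syllable (single consonants are always licit onsets).

ga.ge.ru.duk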